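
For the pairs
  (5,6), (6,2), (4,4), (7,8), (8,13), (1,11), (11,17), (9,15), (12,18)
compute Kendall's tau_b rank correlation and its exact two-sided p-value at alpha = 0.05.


Step 1: Enumerate the 36 unordered pairs (i,j) with i<j and classify each by sign(x_j-x_i) * sign(y_j-y_i).
  (1,2):dx=+1,dy=-4->D; (1,3):dx=-1,dy=-2->C; (1,4):dx=+2,dy=+2->C; (1,5):dx=+3,dy=+7->C
  (1,6):dx=-4,dy=+5->D; (1,7):dx=+6,dy=+11->C; (1,8):dx=+4,dy=+9->C; (1,9):dx=+7,dy=+12->C
  (2,3):dx=-2,dy=+2->D; (2,4):dx=+1,dy=+6->C; (2,5):dx=+2,dy=+11->C; (2,6):dx=-5,dy=+9->D
  (2,7):dx=+5,dy=+15->C; (2,8):dx=+3,dy=+13->C; (2,9):dx=+6,dy=+16->C; (3,4):dx=+3,dy=+4->C
  (3,5):dx=+4,dy=+9->C; (3,6):dx=-3,dy=+7->D; (3,7):dx=+7,dy=+13->C; (3,8):dx=+5,dy=+11->C
  (3,9):dx=+8,dy=+14->C; (4,5):dx=+1,dy=+5->C; (4,6):dx=-6,dy=+3->D; (4,7):dx=+4,dy=+9->C
  (4,8):dx=+2,dy=+7->C; (4,9):dx=+5,dy=+10->C; (5,6):dx=-7,dy=-2->C; (5,7):dx=+3,dy=+4->C
  (5,8):dx=+1,dy=+2->C; (5,9):dx=+4,dy=+5->C; (6,7):dx=+10,dy=+6->C; (6,8):dx=+8,dy=+4->C
  (6,9):dx=+11,dy=+7->C; (7,8):dx=-2,dy=-2->C; (7,9):dx=+1,dy=+1->C; (8,9):dx=+3,dy=+3->C
Step 2: C = 30, D = 6, total pairs = 36.
Step 3: tau = (C - D)/(n(n-1)/2) = (30 - 6)/36 = 0.666667.
Step 4: Exact two-sided p-value (enumerate n! = 362880 permutations of y under H0): p = 0.012665.
Step 5: alpha = 0.05. reject H0.

tau_b = 0.6667 (C=30, D=6), p = 0.012665, reject H0.


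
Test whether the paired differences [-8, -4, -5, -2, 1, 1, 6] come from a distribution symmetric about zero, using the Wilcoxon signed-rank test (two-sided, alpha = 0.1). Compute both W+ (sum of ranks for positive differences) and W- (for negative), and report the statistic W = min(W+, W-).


Step 1: Drop any zero differences (none here) and take |d_i|.
|d| = [8, 4, 5, 2, 1, 1, 6]
Step 2: Midrank |d_i| (ties get averaged ranks).
ranks: |8|->7, |4|->4, |5|->5, |2|->3, |1|->1.5, |1|->1.5, |6|->6
Step 3: Attach original signs; sum ranks with positive sign and with negative sign.
W+ = 1.5 + 1.5 + 6 = 9
W- = 7 + 4 + 5 + 3 = 19
(Check: W+ + W- = 28 should equal n(n+1)/2 = 28.)
Step 4: Test statistic W = min(W+, W-) = 9.
Step 5: Ties in |d|, so use the tie-corrected normal approximation.
        E[W] = n(n+1)/4 = 7*8/4 = 14.
        Tie groups: |d|=1 (t=2); sum(t^3 - t) = 6.
        Var[W] = n(n+1)(2n+1)/24 - sum(t^3-t)/48 = 840/24 - 6/48 = 34.875.
        z = (W - E[W]) / sqrt(Var[W]) = (9 - 14) / 5.9055 = -0.8467.
        Two-sided p = 2*Phi(z) = 0.397180.
Step 6: alpha = 0.1. fail to reject H0.

W+ = 9, W- = 19, W = min = 9, p = 0.397180, fail to reject H0.


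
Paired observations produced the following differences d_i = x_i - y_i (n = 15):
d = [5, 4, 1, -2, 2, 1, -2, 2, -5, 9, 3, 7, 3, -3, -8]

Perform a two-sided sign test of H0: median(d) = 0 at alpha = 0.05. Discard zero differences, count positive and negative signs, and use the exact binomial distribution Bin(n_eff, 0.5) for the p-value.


Step 1: Discard zero differences. Original n = 15; n_eff = number of nonzero differences = 15.
Nonzero differences (with sign): +5, +4, +1, -2, +2, +1, -2, +2, -5, +9, +3, +7, +3, -3, -8
Step 2: Count signs: positive = 10, negative = 5.
Step 3: Under H0: P(positive) = 0.5, so the number of positives S ~ Bin(15, 0.5).
Step 4: Two-sided exact p-value = sum of Bin(15,0.5) probabilities at or below the observed probability = 0.301758.
Step 5: alpha = 0.05. fail to reject H0.

n_eff = 15, pos = 10, neg = 5, p = 0.301758, fail to reject H0.


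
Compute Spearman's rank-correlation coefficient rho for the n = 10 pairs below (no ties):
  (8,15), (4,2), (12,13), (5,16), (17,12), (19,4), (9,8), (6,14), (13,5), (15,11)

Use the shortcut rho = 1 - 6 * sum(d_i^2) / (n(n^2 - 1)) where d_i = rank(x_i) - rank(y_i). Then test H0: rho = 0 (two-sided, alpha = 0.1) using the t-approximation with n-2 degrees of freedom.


Step 1: Rank x and y separately (midranks; no ties here).
rank(x): 8->4, 4->1, 12->6, 5->2, 17->9, 19->10, 9->5, 6->3, 13->7, 15->8
rank(y): 15->9, 2->1, 13->7, 16->10, 12->6, 4->2, 8->4, 14->8, 5->3, 11->5
Step 2: d_i = R_x(i) - R_y(i); compute d_i^2.
  (4-9)^2=25, (1-1)^2=0, (6-7)^2=1, (2-10)^2=64, (9-6)^2=9, (10-2)^2=64, (5-4)^2=1, (3-8)^2=25, (7-3)^2=16, (8-5)^2=9
sum(d^2) = 214.
Step 3: rho = 1 - 6*214 / (10*(10^2 - 1)) = 1 - 1284/990 = -0.296970.
Step 4: Under H0, t = rho * sqrt((n-2)/(1-rho^2)) = -0.8796 ~ t(8).
Step 5: Two-sided p-value from the t-distribution with 8 df = 0.404702.
Step 6: alpha = 0.1. fail to reject H0.

rho = -0.2970, p = 0.404702, fail to reject H0 at alpha = 0.1.


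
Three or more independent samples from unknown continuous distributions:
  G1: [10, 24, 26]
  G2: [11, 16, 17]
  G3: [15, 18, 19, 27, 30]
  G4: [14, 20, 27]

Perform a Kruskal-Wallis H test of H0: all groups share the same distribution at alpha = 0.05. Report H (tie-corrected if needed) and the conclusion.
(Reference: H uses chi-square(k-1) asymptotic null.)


Step 1: Combine all N = 14 observations and assign midranks.
sorted (value, group, rank): (10,G1,1), (11,G2,2), (14,G4,3), (15,G3,4), (16,G2,5), (17,G2,6), (18,G3,7), (19,G3,8), (20,G4,9), (24,G1,10), (26,G1,11), (27,G3,12.5), (27,G4,12.5), (30,G3,14)
Step 2: Sum ranks within each group.
R_1 = 22 (n_1 = 3)
R_2 = 13 (n_2 = 3)
R_3 = 45.5 (n_3 = 5)
R_4 = 24.5 (n_4 = 3)
Step 3: H = 12/(N(N+1)) * sum(R_i^2/n_i) - 3(N+1)
     = 12/(14*15) * (22^2/3 + 13^2/3 + 45.5^2/5 + 24.5^2/3) - 3*15
     = 0.057143 * 831.8 - 45
     = 2.531429.
Step 4: Ties present; correction factor C = 1 - 6/(14^3 - 14) = 0.997802. Corrected H = 2.531429 / 0.997802 = 2.537004.
Step 5: Under H0, H ~ chi^2(3); p-value = 0.468641.
Step 6: alpha = 0.05. fail to reject H0.

H = 2.5370, df = 3, p = 0.468641, fail to reject H0.


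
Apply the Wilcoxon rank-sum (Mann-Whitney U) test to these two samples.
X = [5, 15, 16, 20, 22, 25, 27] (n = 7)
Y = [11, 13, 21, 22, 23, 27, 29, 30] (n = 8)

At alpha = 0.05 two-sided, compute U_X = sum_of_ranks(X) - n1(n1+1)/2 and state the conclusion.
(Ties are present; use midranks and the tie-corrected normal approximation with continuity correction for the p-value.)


Step 1: Combine and sort all 15 observations; assign midranks.
sorted (value, group): (5,X), (11,Y), (13,Y), (15,X), (16,X), (20,X), (21,Y), (22,X), (22,Y), (23,Y), (25,X), (27,X), (27,Y), (29,Y), (30,Y)
ranks: 5->1, 11->2, 13->3, 15->4, 16->5, 20->6, 21->7, 22->8.5, 22->8.5, 23->10, 25->11, 27->12.5, 27->12.5, 29->14, 30->15
Step 2: Rank sum for X: R1 = 1 + 4 + 5 + 6 + 8.5 + 11 + 12.5 = 48.
Step 3: U_X = R1 - n1(n1+1)/2 = 48 - 7*8/2 = 48 - 28 = 20.
       U_Y = n1*n2 - U_X = 56 - 20 = 36.
Step 4: Ties are present, so use the tie-corrected normal approximation (with continuity correction) for the p-value.
Step 5: p-value = 0.384568; compare to alpha = 0.05. fail to reject H0.

U_X = 20, p = 0.384568, fail to reject H0 at alpha = 0.05.


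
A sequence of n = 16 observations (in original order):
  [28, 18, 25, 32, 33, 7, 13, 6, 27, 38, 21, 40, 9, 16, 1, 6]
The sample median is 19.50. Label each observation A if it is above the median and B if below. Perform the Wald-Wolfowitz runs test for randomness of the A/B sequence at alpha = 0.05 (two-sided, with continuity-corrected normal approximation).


Step 1: Compute median = 19.50; label A = above, B = below.
Labels in order: ABAAABBBAAAABBBB  (n_A = 8, n_B = 8)
Step 2: Count runs R = 6.
Step 3: Under H0 (random ordering), E[R] = 2*n_A*n_B/(n_A+n_B) + 1 = 2*8*8/16 + 1 = 9.0000.
        Var[R] = 2*n_A*n_B*(2*n_A*n_B - n_A - n_B) / ((n_A+n_B)^2 * (n_A+n_B-1)) = 14336/3840 = 3.7333.
        SD[R] = 1.9322.
Step 4: Continuity-corrected z = (R + 0.5 - E[R]) / SD[R] = (6 + 0.5 - 9.0000) / 1.9322 = -1.2939.
Step 5: Two-sided p-value via normal approximation = 2*(1 - Phi(|z|)) = 0.195709.
Step 6: alpha = 0.05. fail to reject H0.

R = 6, z = -1.2939, p = 0.195709, fail to reject H0.


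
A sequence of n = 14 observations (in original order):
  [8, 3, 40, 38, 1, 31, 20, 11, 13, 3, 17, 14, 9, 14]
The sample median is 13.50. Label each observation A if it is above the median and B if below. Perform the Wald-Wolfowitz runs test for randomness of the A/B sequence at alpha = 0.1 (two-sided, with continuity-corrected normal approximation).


Step 1: Compute median = 13.50; label A = above, B = below.
Labels in order: BBAABAABBBAABA  (n_A = 7, n_B = 7)
Step 2: Count runs R = 8.
Step 3: Under H0 (random ordering), E[R] = 2*n_A*n_B/(n_A+n_B) + 1 = 2*7*7/14 + 1 = 8.0000.
        Var[R] = 2*n_A*n_B*(2*n_A*n_B - n_A - n_B) / ((n_A+n_B)^2 * (n_A+n_B-1)) = 8232/2548 = 3.2308.
        SD[R] = 1.7974.
Step 4: R = E[R], so z = 0 with no continuity correction.
Step 5: Two-sided p-value via normal approximation = 2*(1 - Phi(|z|)) = 1.000000.
Step 6: alpha = 0.1. fail to reject H0.

R = 8, z = 0.0000, p = 1.000000, fail to reject H0.


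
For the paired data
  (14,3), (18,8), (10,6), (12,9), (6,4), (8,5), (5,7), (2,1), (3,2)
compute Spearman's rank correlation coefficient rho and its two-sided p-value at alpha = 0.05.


Step 1: Rank x and y separately (midranks; no ties here).
rank(x): 14->8, 18->9, 10->6, 12->7, 6->4, 8->5, 5->3, 2->1, 3->2
rank(y): 3->3, 8->8, 6->6, 9->9, 4->4, 5->5, 7->7, 1->1, 2->2
Step 2: d_i = R_x(i) - R_y(i); compute d_i^2.
  (8-3)^2=25, (9-8)^2=1, (6-6)^2=0, (7-9)^2=4, (4-4)^2=0, (5-5)^2=0, (3-7)^2=16, (1-1)^2=0, (2-2)^2=0
sum(d^2) = 46.
Step 3: rho = 1 - 6*46 / (9*(9^2 - 1)) = 1 - 276/720 = 0.616667.
Step 4: Under H0, t = rho * sqrt((n-2)/(1-rho^2)) = 2.0725 ~ t(7).
Step 5: Two-sided p-value from the t-distribution with 7 df = 0.076929.
Step 6: alpha = 0.05. fail to reject H0.

rho = 0.6167, p = 0.076929, fail to reject H0 at alpha = 0.05.


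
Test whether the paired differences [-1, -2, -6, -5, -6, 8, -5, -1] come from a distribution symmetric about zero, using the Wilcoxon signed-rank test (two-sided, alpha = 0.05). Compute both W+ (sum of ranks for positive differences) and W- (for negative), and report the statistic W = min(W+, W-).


Step 1: Drop any zero differences (none here) and take |d_i|.
|d| = [1, 2, 6, 5, 6, 8, 5, 1]
Step 2: Midrank |d_i| (ties get averaged ranks).
ranks: |1|->1.5, |2|->3, |6|->6.5, |5|->4.5, |6|->6.5, |8|->8, |5|->4.5, |1|->1.5
Step 3: Attach original signs; sum ranks with positive sign and with negative sign.
W+ = 8 = 8
W- = 1.5 + 3 + 6.5 + 4.5 + 6.5 + 4.5 + 1.5 = 28
(Check: W+ + W- = 36 should equal n(n+1)/2 = 36.)
Step 4: Test statistic W = min(W+, W-) = 8.
Step 5: Ties in |d|, so use the tie-corrected normal approximation.
        E[W] = n(n+1)/4 = 8*9/4 = 18.
        Tie groups: |d|=1 (t=2), |d|=5 (t=2), |d|=6 (t=2); sum(t^3 - t) = 18.
        Var[W] = n(n+1)(2n+1)/24 - sum(t^3-t)/48 = 1224/24 - 18/48 = 50.625.
        z = (W - E[W]) / sqrt(Var[W]) = (8 - 18) / 7.1151 = -1.4055.
        Two-sided p = 2*Phi(z) = 0.159886.
Step 6: alpha = 0.05. fail to reject H0.

W+ = 8, W- = 28, W = min = 8, p = 0.159886, fail to reject H0.


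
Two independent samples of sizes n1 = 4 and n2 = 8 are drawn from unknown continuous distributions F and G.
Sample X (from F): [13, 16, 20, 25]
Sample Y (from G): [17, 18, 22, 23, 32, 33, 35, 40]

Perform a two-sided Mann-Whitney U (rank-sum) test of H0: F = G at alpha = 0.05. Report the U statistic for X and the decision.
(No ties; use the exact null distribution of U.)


Step 1: Combine and sort all 12 observations; assign midranks.
sorted (value, group): (13,X), (16,X), (17,Y), (18,Y), (20,X), (22,Y), (23,Y), (25,X), (32,Y), (33,Y), (35,Y), (40,Y)
ranks: 13->1, 16->2, 17->3, 18->4, 20->5, 22->6, 23->7, 25->8, 32->9, 33->10, 35->11, 40->12
Step 2: Rank sum for X: R1 = 1 + 2 + 5 + 8 = 16.
Step 3: U_X = R1 - n1(n1+1)/2 = 16 - 4*5/2 = 16 - 10 = 6.
       U_Y = n1*n2 - U_X = 32 - 6 = 26.
Step 4: No ties, so the exact null distribution of U (based on enumerating the C(12,4) = 495 equally likely rank assignments) gives the two-sided p-value.
Step 5: p-value = 0.109091; compare to alpha = 0.05. fail to reject H0.

U_X = 6, p = 0.109091, fail to reject H0 at alpha = 0.05.


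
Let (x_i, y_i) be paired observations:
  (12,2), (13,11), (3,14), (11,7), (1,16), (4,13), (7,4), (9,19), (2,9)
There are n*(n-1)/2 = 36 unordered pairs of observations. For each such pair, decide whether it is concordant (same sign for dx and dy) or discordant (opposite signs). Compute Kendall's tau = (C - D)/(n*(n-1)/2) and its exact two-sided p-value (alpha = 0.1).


Step 1: Enumerate the 36 unordered pairs (i,j) with i<j and classify each by sign(x_j-x_i) * sign(y_j-y_i).
  (1,2):dx=+1,dy=+9->C; (1,3):dx=-9,dy=+12->D; (1,4):dx=-1,dy=+5->D; (1,5):dx=-11,dy=+14->D
  (1,6):dx=-8,dy=+11->D; (1,7):dx=-5,dy=+2->D; (1,8):dx=-3,dy=+17->D; (1,9):dx=-10,dy=+7->D
  (2,3):dx=-10,dy=+3->D; (2,4):dx=-2,dy=-4->C; (2,5):dx=-12,dy=+5->D; (2,6):dx=-9,dy=+2->D
  (2,7):dx=-6,dy=-7->C; (2,8):dx=-4,dy=+8->D; (2,9):dx=-11,dy=-2->C; (3,4):dx=+8,dy=-7->D
  (3,5):dx=-2,dy=+2->D; (3,6):dx=+1,dy=-1->D; (3,7):dx=+4,dy=-10->D; (3,8):dx=+6,dy=+5->C
  (3,9):dx=-1,dy=-5->C; (4,5):dx=-10,dy=+9->D; (4,6):dx=-7,dy=+6->D; (4,7):dx=-4,dy=-3->C
  (4,8):dx=-2,dy=+12->D; (4,9):dx=-9,dy=+2->D; (5,6):dx=+3,dy=-3->D; (5,7):dx=+6,dy=-12->D
  (5,8):dx=+8,dy=+3->C; (5,9):dx=+1,dy=-7->D; (6,7):dx=+3,dy=-9->D; (6,8):dx=+5,dy=+6->C
  (6,9):dx=-2,dy=-4->C; (7,8):dx=+2,dy=+15->C; (7,9):dx=-5,dy=+5->D; (8,9):dx=-7,dy=-10->C
Step 2: C = 12, D = 24, total pairs = 36.
Step 3: tau = (C - D)/(n(n-1)/2) = (12 - 24)/36 = -0.333333.
Step 4: Exact two-sided p-value (enumerate n! = 362880 permutations of y under H0): p = 0.259518.
Step 5: alpha = 0.1. fail to reject H0.

tau_b = -0.3333 (C=12, D=24), p = 0.259518, fail to reject H0.


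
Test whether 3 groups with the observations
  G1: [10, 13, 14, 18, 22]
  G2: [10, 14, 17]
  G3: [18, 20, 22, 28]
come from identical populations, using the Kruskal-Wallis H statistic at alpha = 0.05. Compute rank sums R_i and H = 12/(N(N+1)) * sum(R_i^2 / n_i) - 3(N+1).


Step 1: Combine all N = 12 observations and assign midranks.
sorted (value, group, rank): (10,G1,1.5), (10,G2,1.5), (13,G1,3), (14,G1,4.5), (14,G2,4.5), (17,G2,6), (18,G1,7.5), (18,G3,7.5), (20,G3,9), (22,G1,10.5), (22,G3,10.5), (28,G3,12)
Step 2: Sum ranks within each group.
R_1 = 27 (n_1 = 5)
R_2 = 12 (n_2 = 3)
R_3 = 39 (n_3 = 4)
Step 3: H = 12/(N(N+1)) * sum(R_i^2/n_i) - 3(N+1)
     = 12/(12*13) * (27^2/5 + 12^2/3 + 39^2/4) - 3*13
     = 0.076923 * 574.05 - 39
     = 5.157692.
Step 4: Ties present; correction factor C = 1 - 24/(12^3 - 12) = 0.986014. Corrected H = 5.157692 / 0.986014 = 5.230851.
Step 5: Under H0, H ~ chi^2(2); p-value = 0.073137.
Step 6: alpha = 0.05. fail to reject H0.

H = 5.2309, df = 2, p = 0.073137, fail to reject H0.


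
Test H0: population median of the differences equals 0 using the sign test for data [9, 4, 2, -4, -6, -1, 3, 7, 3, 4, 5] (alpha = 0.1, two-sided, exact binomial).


Step 1: Discard zero differences. Original n = 11; n_eff = number of nonzero differences = 11.
Nonzero differences (with sign): +9, +4, +2, -4, -6, -1, +3, +7, +3, +4, +5
Step 2: Count signs: positive = 8, negative = 3.
Step 3: Under H0: P(positive) = 0.5, so the number of positives S ~ Bin(11, 0.5).
Step 4: Two-sided exact p-value = sum of Bin(11,0.5) probabilities at or below the observed probability = 0.226562.
Step 5: alpha = 0.1. fail to reject H0.

n_eff = 11, pos = 8, neg = 3, p = 0.226562, fail to reject H0.


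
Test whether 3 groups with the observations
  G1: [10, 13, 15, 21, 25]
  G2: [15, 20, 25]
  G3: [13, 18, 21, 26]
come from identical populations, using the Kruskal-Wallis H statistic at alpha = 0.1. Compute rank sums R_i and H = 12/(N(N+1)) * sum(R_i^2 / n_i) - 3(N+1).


Step 1: Combine all N = 12 observations and assign midranks.
sorted (value, group, rank): (10,G1,1), (13,G1,2.5), (13,G3,2.5), (15,G1,4.5), (15,G2,4.5), (18,G3,6), (20,G2,7), (21,G1,8.5), (21,G3,8.5), (25,G1,10.5), (25,G2,10.5), (26,G3,12)
Step 2: Sum ranks within each group.
R_1 = 27 (n_1 = 5)
R_2 = 22 (n_2 = 3)
R_3 = 29 (n_3 = 4)
Step 3: H = 12/(N(N+1)) * sum(R_i^2/n_i) - 3(N+1)
     = 12/(12*13) * (27^2/5 + 22^2/3 + 29^2/4) - 3*13
     = 0.076923 * 517.383 - 39
     = 0.798718.
Step 4: Ties present; correction factor C = 1 - 24/(12^3 - 12) = 0.986014. Corrected H = 0.798718 / 0.986014 = 0.810047.
Step 5: Under H0, H ~ chi^2(2); p-value = 0.666961.
Step 6: alpha = 0.1. fail to reject H0.

H = 0.8100, df = 2, p = 0.666961, fail to reject H0.


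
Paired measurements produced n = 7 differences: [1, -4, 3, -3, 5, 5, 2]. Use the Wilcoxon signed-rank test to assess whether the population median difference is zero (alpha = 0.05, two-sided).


Step 1: Drop any zero differences (none here) and take |d_i|.
|d| = [1, 4, 3, 3, 5, 5, 2]
Step 2: Midrank |d_i| (ties get averaged ranks).
ranks: |1|->1, |4|->5, |3|->3.5, |3|->3.5, |5|->6.5, |5|->6.5, |2|->2
Step 3: Attach original signs; sum ranks with positive sign and with negative sign.
W+ = 1 + 3.5 + 6.5 + 6.5 + 2 = 19.5
W- = 5 + 3.5 = 8.5
(Check: W+ + W- = 28 should equal n(n+1)/2 = 28.)
Step 4: Test statistic W = min(W+, W-) = 8.5.
Step 5: Ties in |d|, so use the tie-corrected normal approximation.
        E[W] = n(n+1)/4 = 7*8/4 = 14.
        Tie groups: |d|=3 (t=2), |d|=5 (t=2); sum(t^3 - t) = 12.
        Var[W] = n(n+1)(2n+1)/24 - sum(t^3-t)/48 = 840/24 - 12/48 = 34.75.
        z = (W - E[W]) / sqrt(Var[W]) = (8.5 - 14) / 5.8949 = -0.9330.
        Two-sided p = 2*Phi(z) = 0.350816.
Step 6: alpha = 0.05. fail to reject H0.

W+ = 19.5, W- = 8.5, W = min = 8.5, p = 0.350816, fail to reject H0.


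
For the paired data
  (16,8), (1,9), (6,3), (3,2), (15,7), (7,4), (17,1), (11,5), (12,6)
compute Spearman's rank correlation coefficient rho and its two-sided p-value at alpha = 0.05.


Step 1: Rank x and y separately (midranks; no ties here).
rank(x): 16->8, 1->1, 6->3, 3->2, 15->7, 7->4, 17->9, 11->5, 12->6
rank(y): 8->8, 9->9, 3->3, 2->2, 7->7, 4->4, 1->1, 5->5, 6->6
Step 2: d_i = R_x(i) - R_y(i); compute d_i^2.
  (8-8)^2=0, (1-9)^2=64, (3-3)^2=0, (2-2)^2=0, (7-7)^2=0, (4-4)^2=0, (9-1)^2=64, (5-5)^2=0, (6-6)^2=0
sum(d^2) = 128.
Step 3: rho = 1 - 6*128 / (9*(9^2 - 1)) = 1 - 768/720 = -0.066667.
Step 4: Under H0, t = rho * sqrt((n-2)/(1-rho^2)) = -0.1768 ~ t(7).
Step 5: Two-sided p-value from the t-distribution with 7 df = 0.864690.
Step 6: alpha = 0.05. fail to reject H0.

rho = -0.0667, p = 0.864690, fail to reject H0 at alpha = 0.05.


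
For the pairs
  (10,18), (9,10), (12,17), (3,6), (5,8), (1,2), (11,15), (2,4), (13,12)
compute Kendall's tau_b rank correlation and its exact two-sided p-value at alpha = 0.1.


Step 1: Enumerate the 36 unordered pairs (i,j) with i<j and classify each by sign(x_j-x_i) * sign(y_j-y_i).
  (1,2):dx=-1,dy=-8->C; (1,3):dx=+2,dy=-1->D; (1,4):dx=-7,dy=-12->C; (1,5):dx=-5,dy=-10->C
  (1,6):dx=-9,dy=-16->C; (1,7):dx=+1,dy=-3->D; (1,8):dx=-8,dy=-14->C; (1,9):dx=+3,dy=-6->D
  (2,3):dx=+3,dy=+7->C; (2,4):dx=-6,dy=-4->C; (2,5):dx=-4,dy=-2->C; (2,6):dx=-8,dy=-8->C
  (2,7):dx=+2,dy=+5->C; (2,8):dx=-7,dy=-6->C; (2,9):dx=+4,dy=+2->C; (3,4):dx=-9,dy=-11->C
  (3,5):dx=-7,dy=-9->C; (3,6):dx=-11,dy=-15->C; (3,7):dx=-1,dy=-2->C; (3,8):dx=-10,dy=-13->C
  (3,9):dx=+1,dy=-5->D; (4,5):dx=+2,dy=+2->C; (4,6):dx=-2,dy=-4->C; (4,7):dx=+8,dy=+9->C
  (4,8):dx=-1,dy=-2->C; (4,9):dx=+10,dy=+6->C; (5,6):dx=-4,dy=-6->C; (5,7):dx=+6,dy=+7->C
  (5,8):dx=-3,dy=-4->C; (5,9):dx=+8,dy=+4->C; (6,7):dx=+10,dy=+13->C; (6,8):dx=+1,dy=+2->C
  (6,9):dx=+12,dy=+10->C; (7,8):dx=-9,dy=-11->C; (7,9):dx=+2,dy=-3->D; (8,9):dx=+11,dy=+8->C
Step 2: C = 31, D = 5, total pairs = 36.
Step 3: tau = (C - D)/(n(n-1)/2) = (31 - 5)/36 = 0.722222.
Step 4: Exact two-sided p-value (enumerate n! = 362880 permutations of y under H0): p = 0.005886.
Step 5: alpha = 0.1. reject H0.

tau_b = 0.7222 (C=31, D=5), p = 0.005886, reject H0.


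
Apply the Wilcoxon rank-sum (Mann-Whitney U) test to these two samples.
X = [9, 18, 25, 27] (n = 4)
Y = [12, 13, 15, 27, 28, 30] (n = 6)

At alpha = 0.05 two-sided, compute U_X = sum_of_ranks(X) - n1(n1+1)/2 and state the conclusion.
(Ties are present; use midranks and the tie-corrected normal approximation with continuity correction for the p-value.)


Step 1: Combine and sort all 10 observations; assign midranks.
sorted (value, group): (9,X), (12,Y), (13,Y), (15,Y), (18,X), (25,X), (27,X), (27,Y), (28,Y), (30,Y)
ranks: 9->1, 12->2, 13->3, 15->4, 18->5, 25->6, 27->7.5, 27->7.5, 28->9, 30->10
Step 2: Rank sum for X: R1 = 1 + 5 + 6 + 7.5 = 19.5.
Step 3: U_X = R1 - n1(n1+1)/2 = 19.5 - 4*5/2 = 19.5 - 10 = 9.5.
       U_Y = n1*n2 - U_X = 24 - 9.5 = 14.5.
Step 4: Ties are present, so use the tie-corrected normal approximation (with continuity correction) for the p-value.
Step 5: p-value = 0.668870; compare to alpha = 0.05. fail to reject H0.

U_X = 9.5, p = 0.668870, fail to reject H0 at alpha = 0.05.


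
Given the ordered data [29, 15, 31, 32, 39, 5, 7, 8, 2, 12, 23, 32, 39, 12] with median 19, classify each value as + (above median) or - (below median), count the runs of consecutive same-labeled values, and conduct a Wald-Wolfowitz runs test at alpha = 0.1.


Step 1: Compute median = 19; label A = above, B = below.
Labels in order: ABAAABBBBBAAAB  (n_A = 7, n_B = 7)
Step 2: Count runs R = 6.
Step 3: Under H0 (random ordering), E[R] = 2*n_A*n_B/(n_A+n_B) + 1 = 2*7*7/14 + 1 = 8.0000.
        Var[R] = 2*n_A*n_B*(2*n_A*n_B - n_A - n_B) / ((n_A+n_B)^2 * (n_A+n_B-1)) = 8232/2548 = 3.2308.
        SD[R] = 1.7974.
Step 4: Continuity-corrected z = (R + 0.5 - E[R]) / SD[R] = (6 + 0.5 - 8.0000) / 1.7974 = -0.8345.
Step 5: Two-sided p-value via normal approximation = 2*(1 - Phi(|z|)) = 0.403986.
Step 6: alpha = 0.1. fail to reject H0.

R = 6, z = -0.8345, p = 0.403986, fail to reject H0.


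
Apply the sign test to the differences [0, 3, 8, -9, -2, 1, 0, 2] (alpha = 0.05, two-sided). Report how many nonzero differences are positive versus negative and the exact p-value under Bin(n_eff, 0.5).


Step 1: Discard zero differences. Original n = 8; n_eff = number of nonzero differences = 6.
Nonzero differences (with sign): +3, +8, -9, -2, +1, +2
Step 2: Count signs: positive = 4, negative = 2.
Step 3: Under H0: P(positive) = 0.5, so the number of positives S ~ Bin(6, 0.5).
Step 4: Two-sided exact p-value = sum of Bin(6,0.5) probabilities at or below the observed probability = 0.687500.
Step 5: alpha = 0.05. fail to reject H0.

n_eff = 6, pos = 4, neg = 2, p = 0.687500, fail to reject H0.


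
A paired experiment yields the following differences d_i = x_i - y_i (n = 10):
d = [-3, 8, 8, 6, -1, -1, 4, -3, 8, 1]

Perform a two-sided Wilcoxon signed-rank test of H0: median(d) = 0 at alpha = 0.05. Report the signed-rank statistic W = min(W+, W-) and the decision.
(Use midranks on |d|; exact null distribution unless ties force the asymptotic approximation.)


Step 1: Drop any zero differences (none here) and take |d_i|.
|d| = [3, 8, 8, 6, 1, 1, 4, 3, 8, 1]
Step 2: Midrank |d_i| (ties get averaged ranks).
ranks: |3|->4.5, |8|->9, |8|->9, |6|->7, |1|->2, |1|->2, |4|->6, |3|->4.5, |8|->9, |1|->2
Step 3: Attach original signs; sum ranks with positive sign and with negative sign.
W+ = 9 + 9 + 7 + 6 + 9 + 2 = 42
W- = 4.5 + 2 + 2 + 4.5 = 13
(Check: W+ + W- = 55 should equal n(n+1)/2 = 55.)
Step 4: Test statistic W = min(W+, W-) = 13.
Step 5: Ties in |d|, so use the tie-corrected normal approximation.
        E[W] = n(n+1)/4 = 10*11/4 = 27.5.
        Tie groups: |d|=1 (t=3), |d|=3 (t=2), |d|=8 (t=3); sum(t^3 - t) = 54.
        Var[W] = n(n+1)(2n+1)/24 - sum(t^3-t)/48 = 2310/24 - 54/48 = 95.125.
        z = (W - E[W]) / sqrt(Var[W]) = (13 - 27.5) / 9.7532 = -1.4867.
        Two-sided p = 2*Phi(z) = 0.137096.
Step 6: alpha = 0.05. fail to reject H0.

W+ = 42, W- = 13, W = min = 13, p = 0.137096, fail to reject H0.


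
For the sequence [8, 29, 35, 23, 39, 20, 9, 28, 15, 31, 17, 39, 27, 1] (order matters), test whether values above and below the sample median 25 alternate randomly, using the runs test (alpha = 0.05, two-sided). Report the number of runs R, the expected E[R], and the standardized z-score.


Step 1: Compute median = 25; label A = above, B = below.
Labels in order: BAABABBABABAAB  (n_A = 7, n_B = 7)
Step 2: Count runs R = 11.
Step 3: Under H0 (random ordering), E[R] = 2*n_A*n_B/(n_A+n_B) + 1 = 2*7*7/14 + 1 = 8.0000.
        Var[R] = 2*n_A*n_B*(2*n_A*n_B - n_A - n_B) / ((n_A+n_B)^2 * (n_A+n_B-1)) = 8232/2548 = 3.2308.
        SD[R] = 1.7974.
Step 4: Continuity-corrected z = (R - 0.5 - E[R]) / SD[R] = (11 - 0.5 - 8.0000) / 1.7974 = 1.3909.
Step 5: Two-sided p-value via normal approximation = 2*(1 - Phi(|z|)) = 0.164264.
Step 6: alpha = 0.05. fail to reject H0.

R = 11, z = 1.3909, p = 0.164264, fail to reject H0.


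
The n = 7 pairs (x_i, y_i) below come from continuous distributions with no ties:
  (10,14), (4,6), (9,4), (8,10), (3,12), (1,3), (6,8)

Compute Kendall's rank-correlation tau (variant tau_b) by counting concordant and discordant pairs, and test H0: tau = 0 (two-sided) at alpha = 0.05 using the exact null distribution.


Step 1: Enumerate the 21 unordered pairs (i,j) with i<j and classify each by sign(x_j-x_i) * sign(y_j-y_i).
  (1,2):dx=-6,dy=-8->C; (1,3):dx=-1,dy=-10->C; (1,4):dx=-2,dy=-4->C; (1,5):dx=-7,dy=-2->C
  (1,6):dx=-9,dy=-11->C; (1,7):dx=-4,dy=-6->C; (2,3):dx=+5,dy=-2->D; (2,4):dx=+4,dy=+4->C
  (2,5):dx=-1,dy=+6->D; (2,6):dx=-3,dy=-3->C; (2,7):dx=+2,dy=+2->C; (3,4):dx=-1,dy=+6->D
  (3,5):dx=-6,dy=+8->D; (3,6):dx=-8,dy=-1->C; (3,7):dx=-3,dy=+4->D; (4,5):dx=-5,dy=+2->D
  (4,6):dx=-7,dy=-7->C; (4,7):dx=-2,dy=-2->C; (5,6):dx=-2,dy=-9->C; (5,7):dx=+3,dy=-4->D
  (6,7):dx=+5,dy=+5->C
Step 2: C = 14, D = 7, total pairs = 21.
Step 3: tau = (C - D)/(n(n-1)/2) = (14 - 7)/21 = 0.333333.
Step 4: Exact two-sided p-value (enumerate n! = 5040 permutations of y under H0): p = 0.381349.
Step 5: alpha = 0.05. fail to reject H0.

tau_b = 0.3333 (C=14, D=7), p = 0.381349, fail to reject H0.


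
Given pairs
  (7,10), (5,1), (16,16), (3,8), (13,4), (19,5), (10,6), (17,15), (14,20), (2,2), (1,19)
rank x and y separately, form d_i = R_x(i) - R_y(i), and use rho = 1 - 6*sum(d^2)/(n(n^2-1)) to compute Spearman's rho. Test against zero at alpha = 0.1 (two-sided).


Step 1: Rank x and y separately (midranks; no ties here).
rank(x): 7->5, 5->4, 16->9, 3->3, 13->7, 19->11, 10->6, 17->10, 14->8, 2->2, 1->1
rank(y): 10->7, 1->1, 16->9, 8->6, 4->3, 5->4, 6->5, 15->8, 20->11, 2->2, 19->10
Step 2: d_i = R_x(i) - R_y(i); compute d_i^2.
  (5-7)^2=4, (4-1)^2=9, (9-9)^2=0, (3-6)^2=9, (7-3)^2=16, (11-4)^2=49, (6-5)^2=1, (10-8)^2=4, (8-11)^2=9, (2-2)^2=0, (1-10)^2=81
sum(d^2) = 182.
Step 3: rho = 1 - 6*182 / (11*(11^2 - 1)) = 1 - 1092/1320 = 0.172727.
Step 4: Under H0, t = rho * sqrt((n-2)/(1-rho^2)) = 0.5261 ~ t(9).
Step 5: Two-sided p-value from the t-distribution with 9 df = 0.611542.
Step 6: alpha = 0.1. fail to reject H0.

rho = 0.1727, p = 0.611542, fail to reject H0 at alpha = 0.1.


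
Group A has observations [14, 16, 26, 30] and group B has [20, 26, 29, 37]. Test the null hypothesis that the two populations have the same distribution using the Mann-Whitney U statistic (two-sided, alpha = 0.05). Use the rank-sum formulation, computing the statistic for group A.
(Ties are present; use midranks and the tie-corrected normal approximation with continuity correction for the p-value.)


Step 1: Combine and sort all 8 observations; assign midranks.
sorted (value, group): (14,X), (16,X), (20,Y), (26,X), (26,Y), (29,Y), (30,X), (37,Y)
ranks: 14->1, 16->2, 20->3, 26->4.5, 26->4.5, 29->6, 30->7, 37->8
Step 2: Rank sum for X: R1 = 1 + 2 + 4.5 + 7 = 14.5.
Step 3: U_X = R1 - n1(n1+1)/2 = 14.5 - 4*5/2 = 14.5 - 10 = 4.5.
       U_Y = n1*n2 - U_X = 16 - 4.5 = 11.5.
Step 4: Ties are present, so use the tie-corrected normal approximation (with continuity correction) for the p-value.
Step 5: p-value = 0.383630; compare to alpha = 0.05. fail to reject H0.

U_X = 4.5, p = 0.383630, fail to reject H0 at alpha = 0.05.


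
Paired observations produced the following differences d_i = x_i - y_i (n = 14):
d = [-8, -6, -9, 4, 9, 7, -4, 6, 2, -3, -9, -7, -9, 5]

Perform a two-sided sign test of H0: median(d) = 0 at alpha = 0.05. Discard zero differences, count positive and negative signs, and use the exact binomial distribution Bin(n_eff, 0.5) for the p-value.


Step 1: Discard zero differences. Original n = 14; n_eff = number of nonzero differences = 14.
Nonzero differences (with sign): -8, -6, -9, +4, +9, +7, -4, +6, +2, -3, -9, -7, -9, +5
Step 2: Count signs: positive = 6, negative = 8.
Step 3: Under H0: P(positive) = 0.5, so the number of positives S ~ Bin(14, 0.5).
Step 4: Two-sided exact p-value = sum of Bin(14,0.5) probabilities at or below the observed probability = 0.790527.
Step 5: alpha = 0.05. fail to reject H0.

n_eff = 14, pos = 6, neg = 8, p = 0.790527, fail to reject H0.


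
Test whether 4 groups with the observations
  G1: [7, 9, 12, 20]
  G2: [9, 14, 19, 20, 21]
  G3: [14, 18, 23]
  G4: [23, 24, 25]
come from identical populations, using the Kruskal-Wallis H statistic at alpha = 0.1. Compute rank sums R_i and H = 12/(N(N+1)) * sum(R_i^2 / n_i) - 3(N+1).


Step 1: Combine all N = 15 observations and assign midranks.
sorted (value, group, rank): (7,G1,1), (9,G1,2.5), (9,G2,2.5), (12,G1,4), (14,G2,5.5), (14,G3,5.5), (18,G3,7), (19,G2,8), (20,G1,9.5), (20,G2,9.5), (21,G2,11), (23,G3,12.5), (23,G4,12.5), (24,G4,14), (25,G4,15)
Step 2: Sum ranks within each group.
R_1 = 17 (n_1 = 4)
R_2 = 36.5 (n_2 = 5)
R_3 = 25 (n_3 = 3)
R_4 = 41.5 (n_4 = 3)
Step 3: H = 12/(N(N+1)) * sum(R_i^2/n_i) - 3(N+1)
     = 12/(15*16) * (17^2/4 + 36.5^2/5 + 25^2/3 + 41.5^2/3) - 3*16
     = 0.050000 * 1121.12 - 48
     = 8.055833.
Step 4: Ties present; correction factor C = 1 - 24/(15^3 - 15) = 0.992857. Corrected H = 8.055833 / 0.992857 = 8.113789.
Step 5: Under H0, H ~ chi^2(3); p-value = 0.043718.
Step 6: alpha = 0.1. reject H0.

H = 8.1138, df = 3, p = 0.043718, reject H0.


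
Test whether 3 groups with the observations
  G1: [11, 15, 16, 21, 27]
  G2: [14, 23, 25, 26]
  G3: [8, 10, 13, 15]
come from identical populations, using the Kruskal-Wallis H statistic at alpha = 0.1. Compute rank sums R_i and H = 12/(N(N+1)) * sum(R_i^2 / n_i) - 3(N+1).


Step 1: Combine all N = 13 observations and assign midranks.
sorted (value, group, rank): (8,G3,1), (10,G3,2), (11,G1,3), (13,G3,4), (14,G2,5), (15,G1,6.5), (15,G3,6.5), (16,G1,8), (21,G1,9), (23,G2,10), (25,G2,11), (26,G2,12), (27,G1,13)
Step 2: Sum ranks within each group.
R_1 = 39.5 (n_1 = 5)
R_2 = 38 (n_2 = 4)
R_3 = 13.5 (n_3 = 4)
Step 3: H = 12/(N(N+1)) * sum(R_i^2/n_i) - 3(N+1)
     = 12/(13*14) * (39.5^2/5 + 38^2/4 + 13.5^2/4) - 3*14
     = 0.065934 * 718.612 - 42
     = 5.381044.
Step 4: Ties present; correction factor C = 1 - 6/(13^3 - 13) = 0.997253. Corrected H = 5.381044 / 0.997253 = 5.395868.
Step 5: Under H0, H ~ chi^2(2); p-value = 0.067345.
Step 6: alpha = 0.1. reject H0.

H = 5.3959, df = 2, p = 0.067345, reject H0.


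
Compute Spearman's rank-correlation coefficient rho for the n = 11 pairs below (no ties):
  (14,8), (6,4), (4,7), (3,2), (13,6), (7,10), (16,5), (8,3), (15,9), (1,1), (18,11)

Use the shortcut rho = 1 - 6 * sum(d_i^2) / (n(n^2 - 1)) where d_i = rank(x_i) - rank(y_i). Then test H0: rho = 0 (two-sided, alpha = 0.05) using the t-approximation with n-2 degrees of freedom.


Step 1: Rank x and y separately (midranks; no ties here).
rank(x): 14->8, 6->4, 4->3, 3->2, 13->7, 7->5, 16->10, 8->6, 15->9, 1->1, 18->11
rank(y): 8->8, 4->4, 7->7, 2->2, 6->6, 10->10, 5->5, 3->3, 9->9, 1->1, 11->11
Step 2: d_i = R_x(i) - R_y(i); compute d_i^2.
  (8-8)^2=0, (4-4)^2=0, (3-7)^2=16, (2-2)^2=0, (7-6)^2=1, (5-10)^2=25, (10-5)^2=25, (6-3)^2=9, (9-9)^2=0, (1-1)^2=0, (11-11)^2=0
sum(d^2) = 76.
Step 3: rho = 1 - 6*76 / (11*(11^2 - 1)) = 1 - 456/1320 = 0.654545.
Step 4: Under H0, t = rho * sqrt((n-2)/(1-rho^2)) = 2.5973 ~ t(9).
Step 5: Two-sided p-value from the t-distribution with 9 df = 0.028865.
Step 6: alpha = 0.05. reject H0.

rho = 0.6545, p = 0.028865, reject H0 at alpha = 0.05.


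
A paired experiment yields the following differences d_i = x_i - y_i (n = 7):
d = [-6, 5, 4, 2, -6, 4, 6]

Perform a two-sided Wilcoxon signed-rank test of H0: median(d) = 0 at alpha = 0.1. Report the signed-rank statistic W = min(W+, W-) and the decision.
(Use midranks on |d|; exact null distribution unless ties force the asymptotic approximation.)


Step 1: Drop any zero differences (none here) and take |d_i|.
|d| = [6, 5, 4, 2, 6, 4, 6]
Step 2: Midrank |d_i| (ties get averaged ranks).
ranks: |6|->6, |5|->4, |4|->2.5, |2|->1, |6|->6, |4|->2.5, |6|->6
Step 3: Attach original signs; sum ranks with positive sign and with negative sign.
W+ = 4 + 2.5 + 1 + 2.5 + 6 = 16
W- = 6 + 6 = 12
(Check: W+ + W- = 28 should equal n(n+1)/2 = 28.)
Step 4: Test statistic W = min(W+, W-) = 12.
Step 5: Ties in |d|, so use the tie-corrected normal approximation.
        E[W] = n(n+1)/4 = 7*8/4 = 14.
        Tie groups: |d|=4 (t=2), |d|=6 (t=3); sum(t^3 - t) = 30.
        Var[W] = n(n+1)(2n+1)/24 - sum(t^3-t)/48 = 840/24 - 30/48 = 34.375.
        z = (W - E[W]) / sqrt(Var[W]) = (12 - 14) / 5.8630 = -0.3411.
        Two-sided p = 2*Phi(z) = 0.733012.
Step 6: alpha = 0.1. fail to reject H0.

W+ = 16, W- = 12, W = min = 12, p = 0.733012, fail to reject H0.


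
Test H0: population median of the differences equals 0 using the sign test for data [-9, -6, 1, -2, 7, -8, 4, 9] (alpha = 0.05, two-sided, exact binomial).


Step 1: Discard zero differences. Original n = 8; n_eff = number of nonzero differences = 8.
Nonzero differences (with sign): -9, -6, +1, -2, +7, -8, +4, +9
Step 2: Count signs: positive = 4, negative = 4.
Step 3: Under H0: P(positive) = 0.5, so the number of positives S ~ Bin(8, 0.5).
Step 4: Two-sided exact p-value = sum of Bin(8,0.5) probabilities at or below the observed probability = 1.000000.
Step 5: alpha = 0.05. fail to reject H0.

n_eff = 8, pos = 4, neg = 4, p = 1.000000, fail to reject H0.


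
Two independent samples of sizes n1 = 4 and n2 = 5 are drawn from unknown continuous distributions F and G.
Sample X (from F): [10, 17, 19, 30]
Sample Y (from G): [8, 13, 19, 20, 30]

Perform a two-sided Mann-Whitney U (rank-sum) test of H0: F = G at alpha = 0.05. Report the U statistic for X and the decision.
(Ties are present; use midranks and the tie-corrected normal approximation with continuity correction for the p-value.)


Step 1: Combine and sort all 9 observations; assign midranks.
sorted (value, group): (8,Y), (10,X), (13,Y), (17,X), (19,X), (19,Y), (20,Y), (30,X), (30,Y)
ranks: 8->1, 10->2, 13->3, 17->4, 19->5.5, 19->5.5, 20->7, 30->8.5, 30->8.5
Step 2: Rank sum for X: R1 = 2 + 4 + 5.5 + 8.5 = 20.
Step 3: U_X = R1 - n1(n1+1)/2 = 20 - 4*5/2 = 20 - 10 = 10.
       U_Y = n1*n2 - U_X = 20 - 10 = 10.
Step 4: Ties are present, so use the tie-corrected normal approximation (with continuity correction) for the p-value.
Step 5: p-value = 1.000000; compare to alpha = 0.05. fail to reject H0.

U_X = 10, p = 1.000000, fail to reject H0 at alpha = 0.05.


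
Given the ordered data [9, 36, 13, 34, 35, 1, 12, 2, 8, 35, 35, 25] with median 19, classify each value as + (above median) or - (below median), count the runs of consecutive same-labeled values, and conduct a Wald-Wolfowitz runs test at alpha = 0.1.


Step 1: Compute median = 19; label A = above, B = below.
Labels in order: BABAABBBBAAA  (n_A = 6, n_B = 6)
Step 2: Count runs R = 6.
Step 3: Under H0 (random ordering), E[R] = 2*n_A*n_B/(n_A+n_B) + 1 = 2*6*6/12 + 1 = 7.0000.
        Var[R] = 2*n_A*n_B*(2*n_A*n_B - n_A - n_B) / ((n_A+n_B)^2 * (n_A+n_B-1)) = 4320/1584 = 2.7273.
        SD[R] = 1.6514.
Step 4: Continuity-corrected z = (R + 0.5 - E[R]) / SD[R] = (6 + 0.5 - 7.0000) / 1.6514 = -0.3028.
Step 5: Two-sided p-value via normal approximation = 2*(1 - Phi(|z|)) = 0.762069.
Step 6: alpha = 0.1. fail to reject H0.

R = 6, z = -0.3028, p = 0.762069, fail to reject H0.


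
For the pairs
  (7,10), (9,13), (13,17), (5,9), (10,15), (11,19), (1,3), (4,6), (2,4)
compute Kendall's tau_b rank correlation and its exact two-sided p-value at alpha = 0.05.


Step 1: Enumerate the 36 unordered pairs (i,j) with i<j and classify each by sign(x_j-x_i) * sign(y_j-y_i).
  (1,2):dx=+2,dy=+3->C; (1,3):dx=+6,dy=+7->C; (1,4):dx=-2,dy=-1->C; (1,5):dx=+3,dy=+5->C
  (1,6):dx=+4,dy=+9->C; (1,7):dx=-6,dy=-7->C; (1,8):dx=-3,dy=-4->C; (1,9):dx=-5,dy=-6->C
  (2,3):dx=+4,dy=+4->C; (2,4):dx=-4,dy=-4->C; (2,5):dx=+1,dy=+2->C; (2,6):dx=+2,dy=+6->C
  (2,7):dx=-8,dy=-10->C; (2,8):dx=-5,dy=-7->C; (2,9):dx=-7,dy=-9->C; (3,4):dx=-8,dy=-8->C
  (3,5):dx=-3,dy=-2->C; (3,6):dx=-2,dy=+2->D; (3,7):dx=-12,dy=-14->C; (3,8):dx=-9,dy=-11->C
  (3,9):dx=-11,dy=-13->C; (4,5):dx=+5,dy=+6->C; (4,6):dx=+6,dy=+10->C; (4,7):dx=-4,dy=-6->C
  (4,8):dx=-1,dy=-3->C; (4,9):dx=-3,dy=-5->C; (5,6):dx=+1,dy=+4->C; (5,7):dx=-9,dy=-12->C
  (5,8):dx=-6,dy=-9->C; (5,9):dx=-8,dy=-11->C; (6,7):dx=-10,dy=-16->C; (6,8):dx=-7,dy=-13->C
  (6,9):dx=-9,dy=-15->C; (7,8):dx=+3,dy=+3->C; (7,9):dx=+1,dy=+1->C; (8,9):dx=-2,dy=-2->C
Step 2: C = 35, D = 1, total pairs = 36.
Step 3: tau = (C - D)/(n(n-1)/2) = (35 - 1)/36 = 0.944444.
Step 4: Exact two-sided p-value (enumerate n! = 362880 permutations of y under H0): p = 0.000050.
Step 5: alpha = 0.05. reject H0.

tau_b = 0.9444 (C=35, D=1), p = 0.000050, reject H0.


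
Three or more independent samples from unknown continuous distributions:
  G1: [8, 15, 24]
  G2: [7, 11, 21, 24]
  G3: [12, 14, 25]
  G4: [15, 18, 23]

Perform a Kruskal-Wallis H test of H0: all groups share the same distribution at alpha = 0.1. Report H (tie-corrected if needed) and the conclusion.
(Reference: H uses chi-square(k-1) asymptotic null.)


Step 1: Combine all N = 13 observations and assign midranks.
sorted (value, group, rank): (7,G2,1), (8,G1,2), (11,G2,3), (12,G3,4), (14,G3,5), (15,G1,6.5), (15,G4,6.5), (18,G4,8), (21,G2,9), (23,G4,10), (24,G1,11.5), (24,G2,11.5), (25,G3,13)
Step 2: Sum ranks within each group.
R_1 = 20 (n_1 = 3)
R_2 = 24.5 (n_2 = 4)
R_3 = 22 (n_3 = 3)
R_4 = 24.5 (n_4 = 3)
Step 3: H = 12/(N(N+1)) * sum(R_i^2/n_i) - 3(N+1)
     = 12/(13*14) * (20^2/3 + 24.5^2/4 + 22^2/3 + 24.5^2/3) - 3*14
     = 0.065934 * 644.812 - 42
     = 0.515110.
Step 4: Ties present; correction factor C = 1 - 12/(13^3 - 13) = 0.994505. Corrected H = 0.515110 / 0.994505 = 0.517956.
Step 5: Under H0, H ~ chi^2(3); p-value = 0.914929.
Step 6: alpha = 0.1. fail to reject H0.

H = 0.5180, df = 3, p = 0.914929, fail to reject H0.


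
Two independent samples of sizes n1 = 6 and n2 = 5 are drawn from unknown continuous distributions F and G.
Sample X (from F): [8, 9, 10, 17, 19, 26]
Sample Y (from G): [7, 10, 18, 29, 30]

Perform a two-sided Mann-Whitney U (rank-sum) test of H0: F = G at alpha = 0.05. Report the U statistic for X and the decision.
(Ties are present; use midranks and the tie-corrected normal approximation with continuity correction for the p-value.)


Step 1: Combine and sort all 11 observations; assign midranks.
sorted (value, group): (7,Y), (8,X), (9,X), (10,X), (10,Y), (17,X), (18,Y), (19,X), (26,X), (29,Y), (30,Y)
ranks: 7->1, 8->2, 9->3, 10->4.5, 10->4.5, 17->6, 18->7, 19->8, 26->9, 29->10, 30->11
Step 2: Rank sum for X: R1 = 2 + 3 + 4.5 + 6 + 8 + 9 = 32.5.
Step 3: U_X = R1 - n1(n1+1)/2 = 32.5 - 6*7/2 = 32.5 - 21 = 11.5.
       U_Y = n1*n2 - U_X = 30 - 11.5 = 18.5.
Step 4: Ties are present, so use the tie-corrected normal approximation (with continuity correction) for the p-value.
Step 5: p-value = 0.583025; compare to alpha = 0.05. fail to reject H0.

U_X = 11.5, p = 0.583025, fail to reject H0 at alpha = 0.05.


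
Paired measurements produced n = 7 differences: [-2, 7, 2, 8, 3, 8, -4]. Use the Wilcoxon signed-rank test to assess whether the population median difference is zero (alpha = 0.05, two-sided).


Step 1: Drop any zero differences (none here) and take |d_i|.
|d| = [2, 7, 2, 8, 3, 8, 4]
Step 2: Midrank |d_i| (ties get averaged ranks).
ranks: |2|->1.5, |7|->5, |2|->1.5, |8|->6.5, |3|->3, |8|->6.5, |4|->4
Step 3: Attach original signs; sum ranks with positive sign and with negative sign.
W+ = 5 + 1.5 + 6.5 + 3 + 6.5 = 22.5
W- = 1.5 + 4 = 5.5
(Check: W+ + W- = 28 should equal n(n+1)/2 = 28.)
Step 4: Test statistic W = min(W+, W-) = 5.5.
Step 5: Ties in |d|, so use the tie-corrected normal approximation.
        E[W] = n(n+1)/4 = 7*8/4 = 14.
        Tie groups: |d|=2 (t=2), |d|=8 (t=2); sum(t^3 - t) = 12.
        Var[W] = n(n+1)(2n+1)/24 - sum(t^3-t)/48 = 840/24 - 12/48 = 34.75.
        z = (W - E[W]) / sqrt(Var[W]) = (5.5 - 14) / 5.8949 = -1.4419.
        Two-sided p = 2*Phi(z) = 0.149325.
Step 6: alpha = 0.05. fail to reject H0.

W+ = 22.5, W- = 5.5, W = min = 5.5, p = 0.149325, fail to reject H0.
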